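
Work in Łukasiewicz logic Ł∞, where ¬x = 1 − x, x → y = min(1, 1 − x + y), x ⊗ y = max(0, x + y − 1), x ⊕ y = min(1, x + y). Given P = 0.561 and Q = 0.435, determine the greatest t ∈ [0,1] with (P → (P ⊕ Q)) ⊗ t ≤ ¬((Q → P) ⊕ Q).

0.000

P ⊕ Q = min(1, 0.561 + 0.435) = min(1, 0.996) = 0.996
P → (P ⊕ Q) = min(1, 1 − 0.561 + 0.996) = min(1, 1.435) = 1.000
So the left factor is P → (P ⊕ Q) = 1.000.
Q → P = min(1, 1 − 0.435 + 0.561) = min(1, 1.126) = 1.000
(Q → P) ⊕ Q = min(1, 1.000 + 0.435) = min(1, 1.435) = 1.000
¬((Q → P) ⊕ Q) = 1 − 1.000 = 0.000
So the right-hand bound is ¬((Q → P) ⊕ Q) = 0.000.
The residuum of the Łukasiewicz t-norm gives the supremum: min(1, 1 − 1.000 + 0.000).
1 − 1.000 + 0.000 = 0.000, so t = min(1, 0.000) = 0.000.
Check: 1.000 ⊗ 0.000 = max(0, 0.000) = 0.000 ≤ 0.000.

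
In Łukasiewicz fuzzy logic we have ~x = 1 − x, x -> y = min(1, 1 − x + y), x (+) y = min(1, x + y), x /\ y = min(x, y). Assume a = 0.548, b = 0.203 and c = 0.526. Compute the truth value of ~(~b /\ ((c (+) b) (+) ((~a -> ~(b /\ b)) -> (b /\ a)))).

0.203

~b = 1 − 0.203 = 0.797
c (+) b = min(1, 0.526 + 0.203) = min(1, 0.729) = 0.729
~a = 1 − 0.548 = 0.452
b /\ b = min(0.203, 0.203) = 0.203
~(b /\ b) = 1 − 0.203 = 0.797
~a -> ~(b /\ b) = min(1, 1 − 0.452 + 0.797) = min(1, 1.345) = 1.000
b /\ a = min(0.203, 0.548) = 0.203
(~a -> ~(b /\ b)) -> (b /\ a) = min(1, 1 − 1.000 + 0.203) = min(1, 0.203) = 0.203
(c (+) b) (+) ((~a -> ~(b /\ b)) -> (b /\ a)) = min(1, 0.729 + 0.203) = min(1, 0.932) = 0.932
~b /\ ((c (+) b) (+) ((~a -> ~(b /\ b)) -> (b /\ a))) = min(0.797, 0.932) = 0.797
~(~b /\ ((c (+) b) (+) ((~a -> ~(b /\ b)) -> (b /\ a)))) = 1 − 0.797 = 0.203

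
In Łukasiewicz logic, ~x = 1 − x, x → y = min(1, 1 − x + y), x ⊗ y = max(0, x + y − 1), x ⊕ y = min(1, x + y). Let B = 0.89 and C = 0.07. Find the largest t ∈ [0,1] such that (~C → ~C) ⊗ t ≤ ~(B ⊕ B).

~C = 1 − 0.07 = 0.93
~C → ~C = min(1, 1 − 0.93 + 0.93) = min(1, 1.00) = 1.00
So the left factor is ~C → ~C = 1.00.
B ⊕ B = min(1, 0.89 + 0.89) = min(1, 1.78) = 1.00
~(B ⊕ B) = 1 − 1.00 = 0.00
So the right-hand bound is ~(B ⊕ B) = 0.00.
The residuum of the Łukasiewicz t-norm gives the supremum: min(1, 1 − 1.00 + 0.00).
1 − 1.00 + 0.00 = 0.00, so t = min(1, 0.00) = 0.00.
Check: 1.00 ⊗ 0.00 = max(0, 0.00) = 0.00 ≤ 0.00.

0.00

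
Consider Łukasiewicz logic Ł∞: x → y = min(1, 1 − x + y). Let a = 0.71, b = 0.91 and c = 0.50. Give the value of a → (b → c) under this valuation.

b → c = min(1, 1 − 0.91 + 0.50) = min(1, 0.59) = 0.59
a → (b → c) = min(1, 1 − 0.71 + 0.59) = min(1, 0.88) = 0.88

0.88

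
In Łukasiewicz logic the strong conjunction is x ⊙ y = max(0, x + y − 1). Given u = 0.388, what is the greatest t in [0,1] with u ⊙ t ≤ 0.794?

1.000

The residuum of the Łukasiewicz t-norm gives the supremum: min(1, 1 − 0.388 + 0.794).
1 − 0.388 + 0.794 = 1.406, so t = min(1, 1.406) = 1.000.
Check: 0.388 ⊙ 1.000 = max(0, 0.388) = 0.388 ≤ 0.794.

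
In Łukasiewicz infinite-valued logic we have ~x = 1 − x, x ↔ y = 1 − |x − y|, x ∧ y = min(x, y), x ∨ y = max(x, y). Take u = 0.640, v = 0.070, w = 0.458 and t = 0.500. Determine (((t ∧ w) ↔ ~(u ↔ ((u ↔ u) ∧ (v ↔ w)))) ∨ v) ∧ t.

t ∧ w = min(0.500, 0.458) = 0.458
u ↔ u = 1 − |0.640 − 0.640| = 1 − 0.000 = 1.000
v ↔ w = 1 − |0.070 − 0.458| = 1 − 0.388 = 0.612
(u ↔ u) ∧ (v ↔ w) = min(1.000, 0.612) = 0.612
u ↔ ((u ↔ u) ∧ (v ↔ w)) = 1 − |0.640 − 0.612| = 1 − 0.028 = 0.972
~(u ↔ ((u ↔ u) ∧ (v ↔ w))) = 1 − 0.972 = 0.028
(t ∧ w) ↔ ~(u ↔ ((u ↔ u) ∧ (v ↔ w))) = 1 − |0.458 − 0.028| = 1 − 0.430 = 0.570
((t ∧ w) ↔ ~(u ↔ ((u ↔ u) ∧ (v ↔ w)))) ∨ v = max(0.570, 0.070) = 0.570
(((t ∧ w) ↔ ~(u ↔ ((u ↔ u) ∧ (v ↔ w)))) ∨ v) ∧ t = min(0.570, 0.500) = 0.500

0.500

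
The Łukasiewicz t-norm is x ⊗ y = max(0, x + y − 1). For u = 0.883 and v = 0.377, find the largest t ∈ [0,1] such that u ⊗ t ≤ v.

0.494

The residuum of the Łukasiewicz t-norm gives the supremum: min(1, 1 − 0.883 + 0.377).
1 − 0.883 + 0.377 = 0.494, so t = min(1, 0.494) = 0.494.
Check: 0.883 ⊗ 0.494 = max(0, 0.377) = 0.377 ≤ 0.377.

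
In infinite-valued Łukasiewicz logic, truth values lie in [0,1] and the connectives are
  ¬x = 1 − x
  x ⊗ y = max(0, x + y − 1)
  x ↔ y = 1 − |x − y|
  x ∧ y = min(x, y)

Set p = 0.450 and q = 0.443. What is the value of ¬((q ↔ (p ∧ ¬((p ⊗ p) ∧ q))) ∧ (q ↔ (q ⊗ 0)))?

0.443

p ⊗ p = max(0, 0.450 + 0.450 − 1) = max(0, -0.100) = 0.000
(p ⊗ p) ∧ q = min(0.000, 0.443) = 0.000
¬((p ⊗ p) ∧ q) = 1 − 0.000 = 1.000
p ∧ ¬((p ⊗ p) ∧ q) = min(0.450, 1.000) = 0.450
q ↔ (p ∧ ¬((p ⊗ p) ∧ q)) = 1 − |0.443 − 0.450| = 1 − 0.007 = 0.993
q ⊗ 0 = max(0, 0.443 + 0.000 − 1) = max(0, -0.557) = 0.000
q ↔ (q ⊗ 0) = 1 − |0.443 − 0.000| = 1 − 0.443 = 0.557
(q ↔ (p ∧ ¬((p ⊗ p) ∧ q))) ∧ (q ↔ (q ⊗ 0)) = min(0.993, 0.557) = 0.557
¬((q ↔ (p ∧ ¬((p ⊗ p) ∧ q))) ∧ (q ↔ (q ⊗ 0))) = 1 − 0.557 = 0.443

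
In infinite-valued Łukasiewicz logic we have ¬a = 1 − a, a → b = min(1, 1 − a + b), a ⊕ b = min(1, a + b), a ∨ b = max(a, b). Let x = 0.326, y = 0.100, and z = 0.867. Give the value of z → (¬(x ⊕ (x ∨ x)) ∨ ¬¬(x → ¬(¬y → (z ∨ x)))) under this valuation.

x ∨ x = max(0.326, 0.326) = 0.326
x ⊕ (x ∨ x) = min(1, 0.326 + 0.326) = min(1, 0.652) = 0.652
¬(x ⊕ (x ∨ x)) = 1 − 0.652 = 0.348
¬y = 1 − 0.100 = 0.900
z ∨ x = max(0.867, 0.326) = 0.867
¬y → (z ∨ x) = min(1, 1 − 0.900 + 0.867) = min(1, 0.967) = 0.967
¬(¬y → (z ∨ x)) = 1 − 0.967 = 0.033
x → ¬(¬y → (z ∨ x)) = min(1, 1 − 0.326 + 0.033) = min(1, 0.707) = 0.707
¬(x → ¬(¬y → (z ∨ x))) = 1 − 0.707 = 0.293
¬¬(x → ¬(¬y → (z ∨ x))) = 1 − 0.293 = 0.707
¬(x ⊕ (x ∨ x)) ∨ ¬¬(x → ¬(¬y → (z ∨ x))) = max(0.348, 0.707) = 0.707
z → (¬(x ⊕ (x ∨ x)) ∨ ¬¬(x → ¬(¬y → (z ∨ x)))) = min(1, 1 − 0.867 + 0.707) = min(1, 0.840) = 0.840

0.840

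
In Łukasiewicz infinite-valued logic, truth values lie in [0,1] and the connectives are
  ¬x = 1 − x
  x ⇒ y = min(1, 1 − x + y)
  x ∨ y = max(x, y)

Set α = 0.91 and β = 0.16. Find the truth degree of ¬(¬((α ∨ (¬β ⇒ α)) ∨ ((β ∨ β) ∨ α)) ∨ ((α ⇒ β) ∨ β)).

0.75

¬β = 1 − 0.16 = 0.84
¬β ⇒ α = min(1, 1 − 0.84 + 0.91) = min(1, 1.07) = 1.00
α ∨ (¬β ⇒ α) = max(0.91, 1.00) = 1.00
β ∨ β = max(0.16, 0.16) = 0.16
(β ∨ β) ∨ α = max(0.16, 0.91) = 0.91
(α ∨ (¬β ⇒ α)) ∨ ((β ∨ β) ∨ α) = max(1.00, 0.91) = 1.00
¬((α ∨ (¬β ⇒ α)) ∨ ((β ∨ β) ∨ α)) = 1 − 1.00 = 0.00
α ⇒ β = min(1, 1 − 0.91 + 0.16) = min(1, 0.25) = 0.25
(α ⇒ β) ∨ β = max(0.25, 0.16) = 0.25
¬((α ∨ (¬β ⇒ α)) ∨ ((β ∨ β) ∨ α)) ∨ ((α ⇒ β) ∨ β) = max(0.00, 0.25) = 0.25
¬(¬((α ∨ (¬β ⇒ α)) ∨ ((β ∨ β) ∨ α)) ∨ ((α ⇒ β) ∨ β)) = 1 − 0.25 = 0.75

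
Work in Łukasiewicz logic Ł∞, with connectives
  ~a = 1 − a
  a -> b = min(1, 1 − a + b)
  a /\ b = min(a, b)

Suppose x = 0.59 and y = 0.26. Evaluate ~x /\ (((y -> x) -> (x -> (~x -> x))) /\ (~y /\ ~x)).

~x = 1 − 0.59 = 0.41
y -> x = min(1, 1 − 0.26 + 0.59) = min(1, 1.33) = 1.00
~x -> x = min(1, 1 − 0.41 + 0.59) = min(1, 1.18) = 1.00
x -> (~x -> x) = min(1, 1 − 0.59 + 1.00) = min(1, 1.41) = 1.00
(y -> x) -> (x -> (~x -> x)) = min(1, 1 − 1.00 + 1.00) = min(1, 1.00) = 1.00
~y = 1 − 0.26 = 0.74
~y /\ ~x = min(0.74, 0.41) = 0.41
((y -> x) -> (x -> (~x -> x))) /\ (~y /\ ~x) = min(1.00, 0.41) = 0.41
~x /\ (((y -> x) -> (x -> (~x -> x))) /\ (~y /\ ~x)) = min(0.41, 0.41) = 0.41

0.41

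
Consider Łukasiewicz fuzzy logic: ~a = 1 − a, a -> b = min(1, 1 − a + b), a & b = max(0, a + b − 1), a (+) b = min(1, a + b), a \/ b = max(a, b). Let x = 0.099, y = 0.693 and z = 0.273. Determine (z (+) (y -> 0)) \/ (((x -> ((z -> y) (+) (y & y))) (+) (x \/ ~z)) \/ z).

y -> 0 = min(1, 1 − 0.693 + 0.000) = min(1, 0.307) = 0.307
z (+) (y -> 0) = min(1, 0.273 + 0.307) = min(1, 0.580) = 0.580
z -> y = min(1, 1 − 0.273 + 0.693) = min(1, 1.420) = 1.000
y & y = max(0, 0.693 + 0.693 − 1) = max(0, 0.386) = 0.386
(z -> y) (+) (y & y) = min(1, 1.000 + 0.386) = min(1, 1.386) = 1.000
x -> ((z -> y) (+) (y & y)) = min(1, 1 − 0.099 + 1.000) = min(1, 1.901) = 1.000
~z = 1 − 0.273 = 0.727
x \/ ~z = max(0.099, 0.727) = 0.727
(x -> ((z -> y) (+) (y & y))) (+) (x \/ ~z) = min(1, 1.000 + 0.727) = min(1, 1.727) = 1.000
((x -> ((z -> y) (+) (y & y))) (+) (x \/ ~z)) \/ z = max(1.000, 0.273) = 1.000
(z (+) (y -> 0)) \/ (((x -> ((z -> y) (+) (y & y))) (+) (x \/ ~z)) \/ z) = max(0.580, 1.000) = 1.000

1.000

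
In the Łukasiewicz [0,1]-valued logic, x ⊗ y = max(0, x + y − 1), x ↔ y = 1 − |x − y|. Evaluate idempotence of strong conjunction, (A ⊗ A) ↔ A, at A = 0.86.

A ⊗ A = max(0, 0.86 + 0.86 − 1) = max(0, 0.72) = 0.72
(A ⊗ A) ↔ A = 1 − |0.72 − 0.86| = 1 − 0.14 = 0.86
(The value 0.86 < 1 shows this instance is not satisfied; fails in Ł∞ since a ⊗ a = max(0, 2a−1) ≠ a in general.)

0.86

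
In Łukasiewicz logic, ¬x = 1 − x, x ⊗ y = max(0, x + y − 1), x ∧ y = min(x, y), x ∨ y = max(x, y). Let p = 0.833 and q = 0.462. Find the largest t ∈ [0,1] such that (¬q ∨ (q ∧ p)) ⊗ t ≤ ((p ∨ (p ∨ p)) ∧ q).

¬q = 1 − 0.462 = 0.538
q ∧ p = min(0.462, 0.833) = 0.462
¬q ∨ (q ∧ p) = max(0.538, 0.462) = 0.538
So the left factor is ¬q ∨ (q ∧ p) = 0.538.
p ∨ p = max(0.833, 0.833) = 0.833
p ∨ (p ∨ p) = max(0.833, 0.833) = 0.833
(p ∨ (p ∨ p)) ∧ q = min(0.833, 0.462) = 0.462
So the right-hand bound is (p ∨ (p ∨ p)) ∧ q = 0.462.
The residuum of the Łukasiewicz t-norm gives the supremum: min(1, 1 − 0.538 + 0.462).
1 − 0.538 + 0.462 = 0.924, so t = min(1, 0.924) = 0.924.
Check: 0.538 ⊗ 0.924 = max(0, 0.462) = 0.462 ≤ 0.462.

0.924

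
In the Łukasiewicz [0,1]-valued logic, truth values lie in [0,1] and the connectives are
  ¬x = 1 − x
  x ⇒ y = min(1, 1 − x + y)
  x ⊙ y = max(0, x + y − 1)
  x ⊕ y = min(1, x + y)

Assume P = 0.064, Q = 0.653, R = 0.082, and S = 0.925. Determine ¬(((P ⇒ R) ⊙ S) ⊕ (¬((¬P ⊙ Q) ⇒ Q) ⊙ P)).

0.075

P ⇒ R = min(1, 1 − 0.064 + 0.082) = min(1, 1.018) = 1.000
(P ⇒ R) ⊙ S = max(0, 1.000 + 0.925 − 1) = max(0, 0.925) = 0.925
¬P = 1 − 0.064 = 0.936
¬P ⊙ Q = max(0, 0.936 + 0.653 − 1) = max(0, 0.589) = 0.589
(¬P ⊙ Q) ⇒ Q = min(1, 1 − 0.589 + 0.653) = min(1, 1.064) = 1.000
¬((¬P ⊙ Q) ⇒ Q) = 1 − 1.000 = 0.000
¬((¬P ⊙ Q) ⇒ Q) ⊙ P = max(0, 0.000 + 0.064 − 1) = max(0, -0.936) = 0.000
((P ⇒ R) ⊙ S) ⊕ (¬((¬P ⊙ Q) ⇒ Q) ⊙ P) = min(1, 0.925 + 0.000) = min(1, 0.925) = 0.925
¬(((P ⇒ R) ⊙ S) ⊕ (¬((¬P ⊙ Q) ⇒ Q) ⊙ P)) = 1 − 0.925 = 0.075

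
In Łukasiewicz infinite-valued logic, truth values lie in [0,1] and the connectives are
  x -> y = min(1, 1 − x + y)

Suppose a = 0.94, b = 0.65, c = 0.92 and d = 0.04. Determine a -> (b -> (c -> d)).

c -> d = min(1, 1 − 0.92 + 0.04) = min(1, 0.12) = 0.12
b -> (c -> d) = min(1, 1 − 0.65 + 0.12) = min(1, 0.47) = 0.47
a -> (b -> (c -> d)) = min(1, 1 − 0.94 + 0.47) = min(1, 0.53) = 0.53

0.53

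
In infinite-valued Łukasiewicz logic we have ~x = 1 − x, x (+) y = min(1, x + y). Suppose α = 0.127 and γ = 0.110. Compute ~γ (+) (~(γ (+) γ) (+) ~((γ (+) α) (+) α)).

1.000

~γ = 1 − 0.110 = 0.890
γ (+) γ = min(1, 0.110 + 0.110) = min(1, 0.220) = 0.220
~(γ (+) γ) = 1 − 0.220 = 0.780
γ (+) α = min(1, 0.110 + 0.127) = min(1, 0.237) = 0.237
(γ (+) α) (+) α = min(1, 0.237 + 0.127) = min(1, 0.364) = 0.364
~((γ (+) α) (+) α) = 1 − 0.364 = 0.636
~(γ (+) γ) (+) ~((γ (+) α) (+) α) = min(1, 0.780 + 0.636) = min(1, 1.416) = 1.000
~γ (+) (~(γ (+) γ) (+) ~((γ (+) α) (+) α)) = min(1, 0.890 + 1.000) = min(1, 1.890) = 1.000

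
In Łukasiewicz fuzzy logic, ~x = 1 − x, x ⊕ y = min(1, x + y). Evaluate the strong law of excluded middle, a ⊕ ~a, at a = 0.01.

1.00

~a = 1 − 0.01 = 0.99
a ⊕ ~a = min(1, 0.01 + 0.99) = min(1, 1.00) = 1.00
(As expected: always 1 in Ł∞ since a ⊕ (1−a) = 1.)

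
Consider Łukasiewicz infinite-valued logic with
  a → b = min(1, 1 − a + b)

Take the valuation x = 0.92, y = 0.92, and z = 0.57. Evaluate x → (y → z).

y → z = min(1, 1 − 0.92 + 0.57) = min(1, 0.65) = 0.65
x → (y → z) = min(1, 1 − 0.92 + 0.65) = min(1, 0.73) = 0.73

0.73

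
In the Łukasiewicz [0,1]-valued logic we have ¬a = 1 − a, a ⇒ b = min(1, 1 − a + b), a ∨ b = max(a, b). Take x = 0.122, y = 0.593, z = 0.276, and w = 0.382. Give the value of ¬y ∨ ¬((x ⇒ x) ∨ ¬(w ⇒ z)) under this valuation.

0.407

¬y = 1 − 0.593 = 0.407
x ⇒ x = min(1, 1 − 0.122 + 0.122) = min(1, 1.000) = 1.000
w ⇒ z = min(1, 1 − 0.382 + 0.276) = min(1, 0.894) = 0.894
¬(w ⇒ z) = 1 − 0.894 = 0.106
(x ⇒ x) ∨ ¬(w ⇒ z) = max(1.000, 0.106) = 1.000
¬((x ⇒ x) ∨ ¬(w ⇒ z)) = 1 − 1.000 = 0.000
¬y ∨ ¬((x ⇒ x) ∨ ¬(w ⇒ z)) = max(0.407, 0.000) = 0.407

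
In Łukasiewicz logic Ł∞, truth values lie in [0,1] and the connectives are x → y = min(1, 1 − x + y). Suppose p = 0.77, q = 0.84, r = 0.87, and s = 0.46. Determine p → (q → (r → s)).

r → s = min(1, 1 − 0.87 + 0.46) = min(1, 0.59) = 0.59
q → (r → s) = min(1, 1 − 0.84 + 0.59) = min(1, 0.75) = 0.75
p → (q → (r → s)) = min(1, 1 − 0.77 + 0.75) = min(1, 0.98) = 0.98

0.98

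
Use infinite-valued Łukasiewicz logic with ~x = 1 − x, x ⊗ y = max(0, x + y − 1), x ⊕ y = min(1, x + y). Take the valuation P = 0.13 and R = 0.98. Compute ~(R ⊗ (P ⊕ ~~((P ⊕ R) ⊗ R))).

P ⊕ R = min(1, 0.13 + 0.98) = min(1, 1.11) = 1.00
(P ⊕ R) ⊗ R = max(0, 1.00 + 0.98 − 1) = max(0, 0.98) = 0.98
~((P ⊕ R) ⊗ R) = 1 − 0.98 = 0.02
~~((P ⊕ R) ⊗ R) = 1 − 0.02 = 0.98
P ⊕ ~~((P ⊕ R) ⊗ R) = min(1, 0.13 + 0.98) = min(1, 1.11) = 1.00
R ⊗ (P ⊕ ~~((P ⊕ R) ⊗ R)) = max(0, 0.98 + 1.00 − 1) = max(0, 0.98) = 0.98
~(R ⊗ (P ⊕ ~~((P ⊕ R) ⊗ R))) = 1 − 0.98 = 0.02

0.02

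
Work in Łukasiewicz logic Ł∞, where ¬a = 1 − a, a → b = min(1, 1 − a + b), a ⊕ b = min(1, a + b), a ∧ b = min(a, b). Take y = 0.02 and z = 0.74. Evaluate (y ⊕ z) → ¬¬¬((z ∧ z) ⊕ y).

y ⊕ z = min(1, 0.02 + 0.74) = min(1, 0.76) = 0.76
z ∧ z = min(0.74, 0.74) = 0.74
(z ∧ z) ⊕ y = min(1, 0.74 + 0.02) = min(1, 0.76) = 0.76
¬((z ∧ z) ⊕ y) = 1 − 0.76 = 0.24
¬¬((z ∧ z) ⊕ y) = 1 − 0.24 = 0.76
¬¬¬((z ∧ z) ⊕ y) = 1 − 0.76 = 0.24
(y ⊕ z) → ¬¬¬((z ∧ z) ⊕ y) = min(1, 1 − 0.76 + 0.24) = min(1, 0.48) = 0.48

0.48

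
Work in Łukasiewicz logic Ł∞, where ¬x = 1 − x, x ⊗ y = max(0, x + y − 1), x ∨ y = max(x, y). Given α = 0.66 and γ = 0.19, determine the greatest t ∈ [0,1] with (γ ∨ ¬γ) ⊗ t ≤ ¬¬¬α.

0.53

¬γ = 1 − 0.19 = 0.81
γ ∨ ¬γ = max(0.19, 0.81) = 0.81
So the left factor is γ ∨ ¬γ = 0.81.
¬α = 1 − 0.66 = 0.34
¬¬α = 1 − 0.34 = 0.66
¬¬¬α = 1 − 0.66 = 0.34
So the right-hand bound is ¬¬¬α = 0.34.
The residuum of the Łukasiewicz t-norm gives the supremum: min(1, 1 − 0.81 + 0.34).
1 − 0.81 + 0.34 = 0.53, so t = min(1, 0.53) = 0.53.
Check: 0.81 ⊗ 0.53 = max(0, 0.34) = 0.34 ≤ 0.34.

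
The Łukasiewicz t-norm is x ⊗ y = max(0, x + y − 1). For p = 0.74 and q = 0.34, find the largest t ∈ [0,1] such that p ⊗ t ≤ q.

0.60

The residuum of the Łukasiewicz t-norm gives the supremum: min(1, 1 − 0.74 + 0.34).
1 − 0.74 + 0.34 = 0.60, so t = min(1, 0.60) = 0.60.
Check: 0.74 ⊗ 0.60 = max(0, 0.34) = 0.34 ≤ 0.34.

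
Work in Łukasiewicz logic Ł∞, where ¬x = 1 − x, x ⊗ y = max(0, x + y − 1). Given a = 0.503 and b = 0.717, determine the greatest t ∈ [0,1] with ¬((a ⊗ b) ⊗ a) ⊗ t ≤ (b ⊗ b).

a ⊗ b = max(0, 0.503 + 0.717 − 1) = max(0, 0.220) = 0.220
(a ⊗ b) ⊗ a = max(0, 0.220 + 0.503 − 1) = max(0, -0.277) = 0.000
¬((a ⊗ b) ⊗ a) = 1 − 0.000 = 1.000
So the left factor is ¬((a ⊗ b) ⊗ a) = 1.000.
b ⊗ b = max(0, 0.717 + 0.717 − 1) = max(0, 0.434) = 0.434
So the right-hand bound is b ⊗ b = 0.434.
The residuum of the Łukasiewicz t-norm gives the supremum: min(1, 1 − 1.000 + 0.434).
1 − 1.000 + 0.434 = 0.434, so t = min(1, 0.434) = 0.434.
Check: 1.000 ⊗ 0.434 = max(0, 0.434) = 0.434 ≤ 0.434.

0.434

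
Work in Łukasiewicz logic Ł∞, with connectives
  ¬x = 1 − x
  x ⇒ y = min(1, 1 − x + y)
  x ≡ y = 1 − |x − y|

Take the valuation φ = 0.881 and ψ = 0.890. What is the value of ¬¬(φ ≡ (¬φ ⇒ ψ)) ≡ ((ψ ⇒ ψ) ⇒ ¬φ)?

0.238

¬φ = 1 − 0.881 = 0.119
¬φ ⇒ ψ = min(1, 1 − 0.119 + 0.890) = min(1, 1.771) = 1.000
φ ≡ (¬φ ⇒ ψ) = 1 − |0.881 − 1.000| = 1 − 0.119 = 0.881
¬(φ ≡ (¬φ ⇒ ψ)) = 1 − 0.881 = 0.119
¬¬(φ ≡ (¬φ ⇒ ψ)) = 1 − 0.119 = 0.881
ψ ⇒ ψ = min(1, 1 − 0.890 + 0.890) = min(1, 1.000) = 1.000
(ψ ⇒ ψ) ⇒ ¬φ = min(1, 1 − 1.000 + 0.119) = min(1, 0.119) = 0.119
¬¬(φ ≡ (¬φ ⇒ ψ)) ≡ ((ψ ⇒ ψ) ⇒ ¬φ) = 1 − |0.881 − 0.119| = 1 − 0.762 = 0.238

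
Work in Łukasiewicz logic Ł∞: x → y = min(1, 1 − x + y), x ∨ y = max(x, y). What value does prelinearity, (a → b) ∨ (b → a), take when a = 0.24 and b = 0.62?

1.00

a → b = min(1, 1 − 0.24 + 0.62) = min(1, 1.38) = 1.00
b → a = min(1, 1 − 0.62 + 0.24) = min(1, 0.62) = 0.62
(a → b) ∨ (b → a) = max(1.00, 0.62) = 1.00
(As expected: a Ł∞-tautology — holds in every MV-chain.)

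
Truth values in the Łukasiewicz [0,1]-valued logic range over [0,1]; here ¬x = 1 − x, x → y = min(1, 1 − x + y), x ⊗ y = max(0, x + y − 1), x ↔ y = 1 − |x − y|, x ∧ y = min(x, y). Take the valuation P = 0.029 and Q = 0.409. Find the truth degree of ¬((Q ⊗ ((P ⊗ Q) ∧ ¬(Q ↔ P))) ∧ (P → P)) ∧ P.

0.029

P ⊗ Q = max(0, 0.029 + 0.409 − 1) = max(0, -0.562) = 0.000
Q ↔ P = 1 − |0.409 − 0.029| = 1 − 0.380 = 0.620
¬(Q ↔ P) = 1 − 0.620 = 0.380
(P ⊗ Q) ∧ ¬(Q ↔ P) = min(0.000, 0.380) = 0.000
Q ⊗ ((P ⊗ Q) ∧ ¬(Q ↔ P)) = max(0, 0.409 + 0.000 − 1) = max(0, -0.591) = 0.000
P → P = min(1, 1 − 0.029 + 0.029) = min(1, 1.000) = 1.000
(Q ⊗ ((P ⊗ Q) ∧ ¬(Q ↔ P))) ∧ (P → P) = min(0.000, 1.000) = 0.000
¬((Q ⊗ ((P ⊗ Q) ∧ ¬(Q ↔ P))) ∧ (P → P)) = 1 − 0.000 = 1.000
¬((Q ⊗ ((P ⊗ Q) ∧ ¬(Q ↔ P))) ∧ (P → P)) ∧ P = min(1.000, 0.029) = 0.029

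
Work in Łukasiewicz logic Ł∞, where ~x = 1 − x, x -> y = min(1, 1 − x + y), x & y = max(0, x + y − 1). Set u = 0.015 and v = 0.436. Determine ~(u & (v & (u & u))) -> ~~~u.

u & u = max(0, 0.015 + 0.015 − 1) = max(0, -0.970) = 0.000
v & (u & u) = max(0, 0.436 + 0.000 − 1) = max(0, -0.564) = 0.000
u & (v & (u & u)) = max(0, 0.015 + 0.000 − 1) = max(0, -0.985) = 0.000
~(u & (v & (u & u))) = 1 − 0.000 = 1.000
~u = 1 − 0.015 = 0.985
~~u = 1 − 0.985 = 0.015
~~~u = 1 − 0.015 = 0.985
~(u & (v & (u & u))) -> ~~~u = min(1, 1 − 1.000 + 0.985) = min(1, 0.985) = 0.985

0.985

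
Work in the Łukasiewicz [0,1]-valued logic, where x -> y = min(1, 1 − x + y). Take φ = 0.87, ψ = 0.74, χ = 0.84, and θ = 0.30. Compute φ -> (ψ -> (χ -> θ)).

0.85

χ -> θ = min(1, 1 − 0.84 + 0.30) = min(1, 0.46) = 0.46
ψ -> (χ -> θ) = min(1, 1 − 0.74 + 0.46) = min(1, 0.72) = 0.72
φ -> (ψ -> (χ -> θ)) = min(1, 1 − 0.87 + 0.72) = min(1, 0.85) = 0.85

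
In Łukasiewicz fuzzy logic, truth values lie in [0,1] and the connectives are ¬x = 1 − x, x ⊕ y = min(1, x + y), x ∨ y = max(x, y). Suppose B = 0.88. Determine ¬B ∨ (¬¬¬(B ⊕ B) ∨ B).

0.88

¬B = 1 − 0.88 = 0.12
B ⊕ B = min(1, 0.88 + 0.88) = min(1, 1.76) = 1.00
¬(B ⊕ B) = 1 − 1.00 = 0.00
¬¬(B ⊕ B) = 1 − 0.00 = 1.00
¬¬¬(B ⊕ B) = 1 − 1.00 = 0.00
¬¬¬(B ⊕ B) ∨ B = max(0.00, 0.88) = 0.88
¬B ∨ (¬¬¬(B ⊕ B) ∨ B) = max(0.12, 0.88) = 0.88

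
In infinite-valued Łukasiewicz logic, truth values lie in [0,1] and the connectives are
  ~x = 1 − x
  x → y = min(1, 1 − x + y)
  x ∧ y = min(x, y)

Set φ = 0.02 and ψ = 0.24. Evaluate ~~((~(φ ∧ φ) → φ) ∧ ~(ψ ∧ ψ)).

0.04

φ ∧ φ = min(0.02, 0.02) = 0.02
~(φ ∧ φ) = 1 − 0.02 = 0.98
~(φ ∧ φ) → φ = min(1, 1 − 0.98 + 0.02) = min(1, 0.04) = 0.04
ψ ∧ ψ = min(0.24, 0.24) = 0.24
~(ψ ∧ ψ) = 1 − 0.24 = 0.76
(~(φ ∧ φ) → φ) ∧ ~(ψ ∧ ψ) = min(0.04, 0.76) = 0.04
~((~(φ ∧ φ) → φ) ∧ ~(ψ ∧ ψ)) = 1 − 0.04 = 0.96
~~((~(φ ∧ φ) → φ) ∧ ~(ψ ∧ ψ)) = 1 − 0.96 = 0.04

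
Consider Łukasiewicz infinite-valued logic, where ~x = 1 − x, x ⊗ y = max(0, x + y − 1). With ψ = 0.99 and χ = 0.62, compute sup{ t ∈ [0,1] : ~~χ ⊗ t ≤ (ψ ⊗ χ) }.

0.99

~χ = 1 − 0.62 = 0.38
~~χ = 1 − 0.38 = 0.62
So the left factor is ~~χ = 0.62.
ψ ⊗ χ = max(0, 0.99 + 0.62 − 1) = max(0, 0.61) = 0.61
So the right-hand bound is ψ ⊗ χ = 0.61.
The residuum of the Łukasiewicz t-norm gives the supremum: min(1, 1 − 0.62 + 0.61).
1 − 0.62 + 0.61 = 0.99, so t = min(1, 0.99) = 0.99.
Check: 0.62 ⊗ 0.99 = max(0, 0.61) = 0.61 ≤ 0.61.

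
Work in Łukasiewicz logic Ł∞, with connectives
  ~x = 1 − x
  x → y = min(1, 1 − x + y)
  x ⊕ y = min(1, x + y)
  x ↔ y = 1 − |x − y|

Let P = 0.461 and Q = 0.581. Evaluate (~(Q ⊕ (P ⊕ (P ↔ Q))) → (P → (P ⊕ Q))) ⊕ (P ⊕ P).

1.000

P ↔ Q = 1 − |0.461 − 0.581| = 1 − 0.120 = 0.880
P ⊕ (P ↔ Q) = min(1, 0.461 + 0.880) = min(1, 1.341) = 1.000
Q ⊕ (P ⊕ (P ↔ Q)) = min(1, 0.581 + 1.000) = min(1, 1.581) = 1.000
~(Q ⊕ (P ⊕ (P ↔ Q))) = 1 − 1.000 = 0.000
P ⊕ Q = min(1, 0.461 + 0.581) = min(1, 1.042) = 1.000
P → (P ⊕ Q) = min(1, 1 − 0.461 + 1.000) = min(1, 1.539) = 1.000
~(Q ⊕ (P ⊕ (P ↔ Q))) → (P → (P ⊕ Q)) = min(1, 1 − 0.000 + 1.000) = min(1, 2.000) = 1.000
P ⊕ P = min(1, 0.461 + 0.461) = min(1, 0.922) = 0.922
(~(Q ⊕ (P ⊕ (P ↔ Q))) → (P → (P ⊕ Q))) ⊕ (P ⊕ P) = min(1, 1.000 + 0.922) = min(1, 1.922) = 1.000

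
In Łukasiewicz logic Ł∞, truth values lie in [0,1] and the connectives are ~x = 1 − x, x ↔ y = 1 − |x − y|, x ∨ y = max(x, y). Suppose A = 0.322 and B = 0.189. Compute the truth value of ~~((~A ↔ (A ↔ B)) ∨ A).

~A = 1 − 0.322 = 0.678
A ↔ B = 1 − |0.322 − 0.189| = 1 − 0.133 = 0.867
~A ↔ (A ↔ B) = 1 − |0.678 − 0.867| = 1 − 0.189 = 0.811
(~A ↔ (A ↔ B)) ∨ A = max(0.811, 0.322) = 0.811
~((~A ↔ (A ↔ B)) ∨ A) = 1 − 0.811 = 0.189
~~((~A ↔ (A ↔ B)) ∨ A) = 1 − 0.189 = 0.811

0.811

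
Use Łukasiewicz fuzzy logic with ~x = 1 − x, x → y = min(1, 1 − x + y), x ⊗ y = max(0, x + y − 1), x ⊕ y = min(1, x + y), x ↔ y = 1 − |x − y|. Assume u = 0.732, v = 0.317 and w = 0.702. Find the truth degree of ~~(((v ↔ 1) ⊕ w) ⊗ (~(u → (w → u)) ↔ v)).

v ↔ 1 = 1 − |0.317 − 1.000| = 1 − 0.683 = 0.317
(v ↔ 1) ⊕ w = min(1, 0.317 + 0.702) = min(1, 1.019) = 1.000
w → u = min(1, 1 − 0.702 + 0.732) = min(1, 1.030) = 1.000
u → (w → u) = min(1, 1 − 0.732 + 1.000) = min(1, 1.268) = 1.000
~(u → (w → u)) = 1 − 1.000 = 0.000
~(u → (w → u)) ↔ v = 1 − |0.000 − 0.317| = 1 − 0.317 = 0.683
((v ↔ 1) ⊕ w) ⊗ (~(u → (w → u)) ↔ v) = max(0, 1.000 + 0.683 − 1) = max(0, 0.683) = 0.683
~(((v ↔ 1) ⊕ w) ⊗ (~(u → (w → u)) ↔ v)) = 1 − 0.683 = 0.317
~~(((v ↔ 1) ⊕ w) ⊗ (~(u → (w → u)) ↔ v)) = 1 − 0.317 = 0.683

0.683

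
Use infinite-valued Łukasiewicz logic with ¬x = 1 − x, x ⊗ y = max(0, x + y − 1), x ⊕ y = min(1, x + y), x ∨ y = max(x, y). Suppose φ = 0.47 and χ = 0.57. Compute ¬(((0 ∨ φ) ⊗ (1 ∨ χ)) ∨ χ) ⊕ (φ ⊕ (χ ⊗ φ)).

0 ∨ φ = max(0.00, 0.47) = 0.47
1 ∨ χ = max(1.00, 0.57) = 1.00
(0 ∨ φ) ⊗ (1 ∨ χ) = max(0, 0.47 + 1.00 − 1) = max(0, 0.47) = 0.47
((0 ∨ φ) ⊗ (1 ∨ χ)) ∨ χ = max(0.47, 0.57) = 0.57
¬(((0 ∨ φ) ⊗ (1 ∨ χ)) ∨ χ) = 1 − 0.57 = 0.43
χ ⊗ φ = max(0, 0.57 + 0.47 − 1) = max(0, 0.04) = 0.04
φ ⊕ (χ ⊗ φ) = min(1, 0.47 + 0.04) = min(1, 0.51) = 0.51
¬(((0 ∨ φ) ⊗ (1 ∨ χ)) ∨ χ) ⊕ (φ ⊕ (χ ⊗ φ)) = min(1, 0.43 + 0.51) = min(1, 0.94) = 0.94

0.94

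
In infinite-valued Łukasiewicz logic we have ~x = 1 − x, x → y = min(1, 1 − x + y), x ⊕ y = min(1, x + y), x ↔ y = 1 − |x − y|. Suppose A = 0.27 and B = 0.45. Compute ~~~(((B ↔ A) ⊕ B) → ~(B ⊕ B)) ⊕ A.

B ↔ A = 1 − |0.45 − 0.27| = 1 − 0.18 = 0.82
(B ↔ A) ⊕ B = min(1, 0.82 + 0.45) = min(1, 1.27) = 1.00
B ⊕ B = min(1, 0.45 + 0.45) = min(1, 0.90) = 0.90
~(B ⊕ B) = 1 − 0.90 = 0.10
((B ↔ A) ⊕ B) → ~(B ⊕ B) = min(1, 1 − 1.00 + 0.10) = min(1, 0.10) = 0.10
~(((B ↔ A) ⊕ B) → ~(B ⊕ B)) = 1 − 0.10 = 0.90
~~(((B ↔ A) ⊕ B) → ~(B ⊕ B)) = 1 − 0.90 = 0.10
~~~(((B ↔ A) ⊕ B) → ~(B ⊕ B)) = 1 − 0.10 = 0.90
~~~(((B ↔ A) ⊕ B) → ~(B ⊕ B)) ⊕ A = min(1, 0.90 + 0.27) = min(1, 1.17) = 1.00

1.00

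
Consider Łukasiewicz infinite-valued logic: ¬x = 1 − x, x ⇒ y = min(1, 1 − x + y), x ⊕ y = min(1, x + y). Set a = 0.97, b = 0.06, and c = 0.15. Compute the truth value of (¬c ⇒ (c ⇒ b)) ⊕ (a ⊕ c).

1.00

¬c = 1 − 0.15 = 0.85
c ⇒ b = min(1, 1 − 0.15 + 0.06) = min(1, 0.91) = 0.91
¬c ⇒ (c ⇒ b) = min(1, 1 − 0.85 + 0.91) = min(1, 1.06) = 1.00
a ⊕ c = min(1, 0.97 + 0.15) = min(1, 1.12) = 1.00
(¬c ⇒ (c ⇒ b)) ⊕ (a ⊕ c) = min(1, 1.00 + 1.00) = min(1, 2.00) = 1.00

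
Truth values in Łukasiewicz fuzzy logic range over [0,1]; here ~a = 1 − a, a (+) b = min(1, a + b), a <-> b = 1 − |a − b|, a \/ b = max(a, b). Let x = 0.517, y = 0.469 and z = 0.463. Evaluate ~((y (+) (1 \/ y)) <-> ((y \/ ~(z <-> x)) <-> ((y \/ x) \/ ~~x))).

0.048

1 \/ y = max(1.000, 0.469) = 1.000
y (+) (1 \/ y) = min(1, 0.469 + 1.000) = min(1, 1.469) = 1.000
z <-> x = 1 − |0.463 − 0.517| = 1 − 0.054 = 0.946
~(z <-> x) = 1 − 0.946 = 0.054
y \/ ~(z <-> x) = max(0.469, 0.054) = 0.469
y \/ x = max(0.469, 0.517) = 0.517
~x = 1 − 0.517 = 0.483
~~x = 1 − 0.483 = 0.517
(y \/ x) \/ ~~x = max(0.517, 0.517) = 0.517
(y \/ ~(z <-> x)) <-> ((y \/ x) \/ ~~x) = 1 − |0.469 − 0.517| = 1 − 0.048 = 0.952
(y (+) (1 \/ y)) <-> ((y \/ ~(z <-> x)) <-> ((y \/ x) \/ ~~x)) = 1 − |1.000 − 0.952| = 1 − 0.048 = 0.952
~((y (+) (1 \/ y)) <-> ((y \/ ~(z <-> x)) <-> ((y \/ x) \/ ~~x))) = 1 − 0.952 = 0.048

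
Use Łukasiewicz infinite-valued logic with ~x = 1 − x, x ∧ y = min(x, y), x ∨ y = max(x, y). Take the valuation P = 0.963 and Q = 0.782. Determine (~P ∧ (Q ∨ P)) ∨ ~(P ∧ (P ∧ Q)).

0.218

~P = 1 − 0.963 = 0.037
Q ∨ P = max(0.782, 0.963) = 0.963
~P ∧ (Q ∨ P) = min(0.037, 0.963) = 0.037
P ∧ Q = min(0.963, 0.782) = 0.782
P ∧ (P ∧ Q) = min(0.963, 0.782) = 0.782
~(P ∧ (P ∧ Q)) = 1 − 0.782 = 0.218
(~P ∧ (Q ∨ P)) ∨ ~(P ∧ (P ∧ Q)) = max(0.037, 0.218) = 0.218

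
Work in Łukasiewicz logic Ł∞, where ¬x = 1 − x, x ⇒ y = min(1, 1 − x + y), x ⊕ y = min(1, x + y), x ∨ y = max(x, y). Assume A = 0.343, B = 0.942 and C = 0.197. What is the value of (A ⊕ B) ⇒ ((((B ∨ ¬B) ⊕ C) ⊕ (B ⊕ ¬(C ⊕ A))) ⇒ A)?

A ⊕ B = min(1, 0.343 + 0.942) = min(1, 1.285) = 1.000
¬B = 1 − 0.942 = 0.058
B ∨ ¬B = max(0.942, 0.058) = 0.942
(B ∨ ¬B) ⊕ C = min(1, 0.942 + 0.197) = min(1, 1.139) = 1.000
C ⊕ A = min(1, 0.197 + 0.343) = min(1, 0.540) = 0.540
¬(C ⊕ A) = 1 − 0.540 = 0.460
B ⊕ ¬(C ⊕ A) = min(1, 0.942 + 0.460) = min(1, 1.402) = 1.000
((B ∨ ¬B) ⊕ C) ⊕ (B ⊕ ¬(C ⊕ A)) = min(1, 1.000 + 1.000) = min(1, 2.000) = 1.000
(((B ∨ ¬B) ⊕ C) ⊕ (B ⊕ ¬(C ⊕ A))) ⇒ A = min(1, 1 − 1.000 + 0.343) = min(1, 0.343) = 0.343
(A ⊕ B) ⇒ ((((B ∨ ¬B) ⊕ C) ⊕ (B ⊕ ¬(C ⊕ A))) ⇒ A) = min(1, 1 − 1.000 + 0.343) = min(1, 0.343) = 0.343

0.343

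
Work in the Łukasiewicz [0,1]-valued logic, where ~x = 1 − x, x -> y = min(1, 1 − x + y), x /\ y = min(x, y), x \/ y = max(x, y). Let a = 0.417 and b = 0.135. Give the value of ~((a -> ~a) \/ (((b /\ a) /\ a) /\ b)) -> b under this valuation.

1.000

~a = 1 − 0.417 = 0.583
a -> ~a = min(1, 1 − 0.417 + 0.583) = min(1, 1.166) = 1.000
b /\ a = min(0.135, 0.417) = 0.135
(b /\ a) /\ a = min(0.135, 0.417) = 0.135
((b /\ a) /\ a) /\ b = min(0.135, 0.135) = 0.135
(a -> ~a) \/ (((b /\ a) /\ a) /\ b) = max(1.000, 0.135) = 1.000
~((a -> ~a) \/ (((b /\ a) /\ a) /\ b)) = 1 − 1.000 = 0.000
~((a -> ~a) \/ (((b /\ a) /\ a) /\ b)) -> b = min(1, 1 − 0.000 + 0.135) = min(1, 1.135) = 1.000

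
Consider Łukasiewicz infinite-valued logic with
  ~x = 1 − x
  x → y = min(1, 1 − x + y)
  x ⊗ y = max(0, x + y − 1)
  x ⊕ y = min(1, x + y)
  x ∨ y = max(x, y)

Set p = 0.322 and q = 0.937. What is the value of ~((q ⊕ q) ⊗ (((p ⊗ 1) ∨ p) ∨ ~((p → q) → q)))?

q ⊕ q = min(1, 0.937 + 0.937) = min(1, 1.874) = 1.000
p ⊗ 1 = max(0, 0.322 + 1.000 − 1) = max(0, 0.322) = 0.322
(p ⊗ 1) ∨ p = max(0.322, 0.322) = 0.322
p → q = min(1, 1 − 0.322 + 0.937) = min(1, 1.615) = 1.000
(p → q) → q = min(1, 1 − 1.000 + 0.937) = min(1, 0.937) = 0.937
~((p → q) → q) = 1 − 0.937 = 0.063
((p ⊗ 1) ∨ p) ∨ ~((p → q) → q) = max(0.322, 0.063) = 0.322
(q ⊕ q) ⊗ (((p ⊗ 1) ∨ p) ∨ ~((p → q) → q)) = max(0, 1.000 + 0.322 − 1) = max(0, 0.322) = 0.322
~((q ⊕ q) ⊗ (((p ⊗ 1) ∨ p) ∨ ~((p → q) → q))) = 1 − 0.322 = 0.678

0.678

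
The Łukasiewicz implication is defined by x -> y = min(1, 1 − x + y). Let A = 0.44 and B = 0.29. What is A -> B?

0.85

A -> B = min(1, 1 − 0.44 + 0.29) = min(1, 0.85) = 0.85
For comparison, the Gödel implication (1 if x ≤ y else y) would give 0.29.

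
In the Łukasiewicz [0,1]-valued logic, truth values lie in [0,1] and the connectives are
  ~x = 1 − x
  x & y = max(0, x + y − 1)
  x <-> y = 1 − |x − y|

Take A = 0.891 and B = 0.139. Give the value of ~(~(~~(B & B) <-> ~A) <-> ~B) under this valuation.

B & B = max(0, 0.139 + 0.139 − 1) = max(0, -0.722) = 0.000
~(B & B) = 1 − 0.000 = 1.000
~~(B & B) = 1 − 1.000 = 0.000
~A = 1 − 0.891 = 0.109
~~(B & B) <-> ~A = 1 − |0.000 − 0.109| = 1 − 0.109 = 0.891
~(~~(B & B) <-> ~A) = 1 − 0.891 = 0.109
~B = 1 − 0.139 = 0.861
~(~~(B & B) <-> ~A) <-> ~B = 1 − |0.109 − 0.861| = 1 − 0.752 = 0.248
~(~(~~(B & B) <-> ~A) <-> ~B) = 1 − 0.248 = 0.752

0.752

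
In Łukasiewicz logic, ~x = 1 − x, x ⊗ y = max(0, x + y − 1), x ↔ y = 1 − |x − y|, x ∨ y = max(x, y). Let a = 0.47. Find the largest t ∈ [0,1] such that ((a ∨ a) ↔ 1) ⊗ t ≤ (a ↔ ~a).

1.00

a ∨ a = max(0.47, 0.47) = 0.47
(a ∨ a) ↔ 1 = 1 − |0.47 − 1.00| = 1 − 0.53 = 0.47
So the left factor is (a ∨ a) ↔ 1 = 0.47.
~a = 1 − 0.47 = 0.53
a ↔ ~a = 1 − |0.47 − 0.53| = 1 − 0.06 = 0.94
So the right-hand bound is a ↔ ~a = 0.94.
The residuum of the Łukasiewicz t-norm gives the supremum: min(1, 1 − 0.47 + 0.94).
1 − 0.47 + 0.94 = 1.47, so t = min(1, 1.47) = 1.00.
Check: 0.47 ⊗ 1.00 = max(0, 0.47) = 0.47 ≤ 0.94.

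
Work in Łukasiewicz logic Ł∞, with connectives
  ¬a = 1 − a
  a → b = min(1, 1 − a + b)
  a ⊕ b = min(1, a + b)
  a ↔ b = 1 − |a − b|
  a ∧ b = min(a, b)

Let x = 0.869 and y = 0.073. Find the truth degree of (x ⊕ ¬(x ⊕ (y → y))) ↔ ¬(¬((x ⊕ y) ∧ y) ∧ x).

y → y = min(1, 1 − 0.073 + 0.073) = min(1, 1.000) = 1.000
x ⊕ (y → y) = min(1, 0.869 + 1.000) = min(1, 1.869) = 1.000
¬(x ⊕ (y → y)) = 1 − 1.000 = 0.000
x ⊕ ¬(x ⊕ (y → y)) = min(1, 0.869 + 0.000) = min(1, 0.869) = 0.869
x ⊕ y = min(1, 0.869 + 0.073) = min(1, 0.942) = 0.942
(x ⊕ y) ∧ y = min(0.942, 0.073) = 0.073
¬((x ⊕ y) ∧ y) = 1 − 0.073 = 0.927
¬((x ⊕ y) ∧ y) ∧ x = min(0.927, 0.869) = 0.869
¬(¬((x ⊕ y) ∧ y) ∧ x) = 1 − 0.869 = 0.131
(x ⊕ ¬(x ⊕ (y → y))) ↔ ¬(¬((x ⊕ y) ∧ y) ∧ x) = 1 − |0.869 − 0.131| = 1 − 0.738 = 0.262

0.262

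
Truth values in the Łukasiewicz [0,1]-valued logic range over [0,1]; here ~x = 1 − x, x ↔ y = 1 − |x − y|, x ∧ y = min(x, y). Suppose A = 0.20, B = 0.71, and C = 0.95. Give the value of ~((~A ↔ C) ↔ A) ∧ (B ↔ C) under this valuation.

0.65

~A = 1 − 0.20 = 0.80
~A ↔ C = 1 − |0.80 − 0.95| = 1 − 0.15 = 0.85
(~A ↔ C) ↔ A = 1 − |0.85 − 0.20| = 1 − 0.65 = 0.35
~((~A ↔ C) ↔ A) = 1 − 0.35 = 0.65
B ↔ C = 1 − |0.71 − 0.95| = 1 − 0.24 = 0.76
~((~A ↔ C) ↔ A) ∧ (B ↔ C) = min(0.65, 0.76) = 0.65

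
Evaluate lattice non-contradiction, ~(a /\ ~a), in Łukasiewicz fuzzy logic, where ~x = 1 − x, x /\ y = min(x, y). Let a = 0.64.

~a = 1 − 0.64 = 0.36
a /\ ~a = min(0.64, 0.36) = 0.36
~(a /\ ~a) = 1 − 0.36 = 0.64
(The value 0.64 < 1 shows this instance is not satisfied; not a Ł∞-tautology — its value is 1 − min(a, 1−a).)

0.64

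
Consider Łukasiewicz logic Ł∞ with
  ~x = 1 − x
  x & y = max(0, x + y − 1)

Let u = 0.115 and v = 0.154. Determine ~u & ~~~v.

~u = 1 − 0.115 = 0.885
~v = 1 − 0.154 = 0.846
~~v = 1 − 0.846 = 0.154
~~~v = 1 − 0.154 = 0.846
~u & ~~~v = max(0, 0.885 + 0.846 − 1) = max(0, 0.731) = 0.731

0.731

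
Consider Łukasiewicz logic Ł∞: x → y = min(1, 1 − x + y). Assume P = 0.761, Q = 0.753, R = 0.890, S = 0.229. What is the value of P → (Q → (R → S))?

R → S = min(1, 1 − 0.890 + 0.229) = min(1, 0.339) = 0.339
Q → (R → S) = min(1, 1 − 0.753 + 0.339) = min(1, 0.586) = 0.586
P → (Q → (R → S)) = min(1, 1 − 0.761 + 0.586) = min(1, 0.825) = 0.825

0.825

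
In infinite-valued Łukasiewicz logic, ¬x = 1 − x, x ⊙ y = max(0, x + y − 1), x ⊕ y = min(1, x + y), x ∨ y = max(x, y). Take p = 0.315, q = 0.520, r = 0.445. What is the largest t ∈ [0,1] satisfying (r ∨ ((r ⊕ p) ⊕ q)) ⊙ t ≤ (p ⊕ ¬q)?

0.795

r ⊕ p = min(1, 0.445 + 0.315) = min(1, 0.760) = 0.760
(r ⊕ p) ⊕ q = min(1, 0.760 + 0.520) = min(1, 1.280) = 1.000
r ∨ ((r ⊕ p) ⊕ q) = max(0.445, 1.000) = 1.000
So the left factor is r ∨ ((r ⊕ p) ⊕ q) = 1.000.
¬q = 1 − 0.520 = 0.480
p ⊕ ¬q = min(1, 0.315 + 0.480) = min(1, 0.795) = 0.795
So the right-hand bound is p ⊕ ¬q = 0.795.
The residuum of the Łukasiewicz t-norm gives the supremum: min(1, 1 − 1.000 + 0.795).
1 − 1.000 + 0.795 = 0.795, so t = min(1, 0.795) = 0.795.
Check: 1.000 ⊙ 0.795 = max(0, 0.795) = 0.795 ≤ 0.795.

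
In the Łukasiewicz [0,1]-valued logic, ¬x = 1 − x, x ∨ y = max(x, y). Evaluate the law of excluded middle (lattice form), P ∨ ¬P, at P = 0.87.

¬P = 1 − 0.87 = 0.13
P ∨ ¬P = max(0.87, 0.13) = 0.87
(The value 0.87 < 1 shows this instance is not satisfied; not a Ł∞-tautology — its value is max(a, 1−a).)

0.87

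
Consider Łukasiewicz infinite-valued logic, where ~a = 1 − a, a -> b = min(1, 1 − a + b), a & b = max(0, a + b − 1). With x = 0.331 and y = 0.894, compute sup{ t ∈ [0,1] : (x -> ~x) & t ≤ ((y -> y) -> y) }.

~x = 1 − 0.331 = 0.669
x -> ~x = min(1, 1 − 0.331 + 0.669) = min(1, 1.338) = 1.000
So the left factor is x -> ~x = 1.000.
y -> y = min(1, 1 − 0.894 + 0.894) = min(1, 1.000) = 1.000
(y -> y) -> y = min(1, 1 − 1.000 + 0.894) = min(1, 0.894) = 0.894
So the right-hand bound is (y -> y) -> y = 0.894.
The residuum of the Łukasiewicz t-norm gives the supremum: min(1, 1 − 1.000 + 0.894).
1 − 1.000 + 0.894 = 0.894, so t = min(1, 0.894) = 0.894.
Check: 1.000 & 0.894 = max(0, 0.894) = 0.894 ≤ 0.894.

0.894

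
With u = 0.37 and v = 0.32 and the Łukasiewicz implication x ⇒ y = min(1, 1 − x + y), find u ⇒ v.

u ⇒ v = min(1, 1 − 0.37 + 0.32) = min(1, 0.95) = 0.95
For comparison, the Gödel implication (1 if x ≤ y else y) would give 0.32.

0.95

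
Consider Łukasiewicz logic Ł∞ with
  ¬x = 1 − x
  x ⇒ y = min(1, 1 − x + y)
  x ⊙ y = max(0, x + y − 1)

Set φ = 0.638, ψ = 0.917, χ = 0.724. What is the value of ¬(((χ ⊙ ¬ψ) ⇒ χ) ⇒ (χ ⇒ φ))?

¬ψ = 1 − 0.917 = 0.083
χ ⊙ ¬ψ = max(0, 0.724 + 0.083 − 1) = max(0, -0.193) = 0.000
(χ ⊙ ¬ψ) ⇒ χ = min(1, 1 − 0.000 + 0.724) = min(1, 1.724) = 1.000
χ ⇒ φ = min(1, 1 − 0.724 + 0.638) = min(1, 0.914) = 0.914
((χ ⊙ ¬ψ) ⇒ χ) ⇒ (χ ⇒ φ) = min(1, 1 − 1.000 + 0.914) = min(1, 0.914) = 0.914
¬(((χ ⊙ ¬ψ) ⇒ χ) ⇒ (χ ⇒ φ)) = 1 − 0.914 = 0.086

0.086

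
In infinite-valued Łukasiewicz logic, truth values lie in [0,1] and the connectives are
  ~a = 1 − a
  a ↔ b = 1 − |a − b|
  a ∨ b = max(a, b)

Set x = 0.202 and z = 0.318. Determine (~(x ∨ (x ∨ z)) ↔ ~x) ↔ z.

0.434

x ∨ z = max(0.202, 0.318) = 0.318
x ∨ (x ∨ z) = max(0.202, 0.318) = 0.318
~(x ∨ (x ∨ z)) = 1 − 0.318 = 0.682
~x = 1 − 0.202 = 0.798
~(x ∨ (x ∨ z)) ↔ ~x = 1 − |0.682 − 0.798| = 1 − 0.116 = 0.884
(~(x ∨ (x ∨ z)) ↔ ~x) ↔ z = 1 − |0.884 − 0.318| = 1 − 0.566 = 0.434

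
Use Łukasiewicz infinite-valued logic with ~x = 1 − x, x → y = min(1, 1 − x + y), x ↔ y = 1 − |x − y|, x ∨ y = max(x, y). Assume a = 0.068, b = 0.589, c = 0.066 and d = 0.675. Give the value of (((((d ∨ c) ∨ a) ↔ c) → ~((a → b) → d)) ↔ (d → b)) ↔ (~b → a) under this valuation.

d ∨ c = max(0.675, 0.066) = 0.675
(d ∨ c) ∨ a = max(0.675, 0.068) = 0.675
((d ∨ c) ∨ a) ↔ c = 1 − |0.675 − 0.066| = 1 − 0.609 = 0.391
a → b = min(1, 1 − 0.068 + 0.589) = min(1, 1.521) = 1.000
(a → b) → d = min(1, 1 − 1.000 + 0.675) = min(1, 0.675) = 0.675
~((a → b) → d) = 1 − 0.675 = 0.325
(((d ∨ c) ∨ a) ↔ c) → ~((a → b) → d) = min(1, 1 − 0.391 + 0.325) = min(1, 0.934) = 0.934
d → b = min(1, 1 − 0.675 + 0.589) = min(1, 0.914) = 0.914
((((d ∨ c) ∨ a) ↔ c) → ~((a → b) → d)) ↔ (d → b) = 1 − |0.934 − 0.914| = 1 − 0.020 = 0.980
~b = 1 − 0.589 = 0.411
~b → a = min(1, 1 − 0.411 + 0.068) = min(1, 0.657) = 0.657
(((((d ∨ c) ∨ a) ↔ c) → ~((a → b) → d)) ↔ (d → b)) ↔ (~b → a) = 1 − |0.980 − 0.657| = 1 − 0.323 = 0.677

0.677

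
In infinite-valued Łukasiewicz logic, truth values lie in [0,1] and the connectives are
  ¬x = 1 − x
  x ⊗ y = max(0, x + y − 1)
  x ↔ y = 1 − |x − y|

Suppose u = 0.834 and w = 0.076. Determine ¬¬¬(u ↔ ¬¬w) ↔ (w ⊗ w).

0.242

¬w = 1 − 0.076 = 0.924
¬¬w = 1 − 0.924 = 0.076
u ↔ ¬¬w = 1 − |0.834 − 0.076| = 1 − 0.758 = 0.242
¬(u ↔ ¬¬w) = 1 − 0.242 = 0.758
¬¬(u ↔ ¬¬w) = 1 − 0.758 = 0.242
¬¬¬(u ↔ ¬¬w) = 1 − 0.242 = 0.758
w ⊗ w = max(0, 0.076 + 0.076 − 1) = max(0, -0.848) = 0.000
¬¬¬(u ↔ ¬¬w) ↔ (w ⊗ w) = 1 − |0.758 − 0.000| = 1 − 0.758 = 0.242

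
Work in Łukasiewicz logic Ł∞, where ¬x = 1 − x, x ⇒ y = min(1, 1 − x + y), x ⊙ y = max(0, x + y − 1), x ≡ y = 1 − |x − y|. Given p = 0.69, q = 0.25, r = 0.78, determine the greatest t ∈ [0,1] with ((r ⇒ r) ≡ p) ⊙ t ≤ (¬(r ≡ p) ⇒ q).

r ⇒ r = min(1, 1 − 0.78 + 0.78) = min(1, 1.00) = 1.00
(r ⇒ r) ≡ p = 1 − |1.00 − 0.69| = 1 − 0.31 = 0.69
So the left factor is (r ⇒ r) ≡ p = 0.69.
r ≡ p = 1 − |0.78 − 0.69| = 1 − 0.09 = 0.91
¬(r ≡ p) = 1 − 0.91 = 0.09
¬(r ≡ p) ⇒ q = min(1, 1 − 0.09 + 0.25) = min(1, 1.16) = 1.00
So the right-hand bound is ¬(r ≡ p) ⇒ q = 1.00.
The residuum of the Łukasiewicz t-norm gives the supremum: min(1, 1 − 0.69 + 1.00).
1 − 0.69 + 1.00 = 1.31, so t = min(1, 1.31) = 1.00.
Check: 0.69 ⊙ 1.00 = max(0, 0.69) = 0.69 ≤ 1.00.

1.00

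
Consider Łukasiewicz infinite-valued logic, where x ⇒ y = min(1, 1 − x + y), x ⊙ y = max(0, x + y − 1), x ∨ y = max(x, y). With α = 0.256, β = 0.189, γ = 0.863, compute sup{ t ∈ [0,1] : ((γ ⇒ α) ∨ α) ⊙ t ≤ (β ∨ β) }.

γ ⇒ α = min(1, 1 − 0.863 + 0.256) = min(1, 0.393) = 0.393
(γ ⇒ α) ∨ α = max(0.393, 0.256) = 0.393
So the left factor is (γ ⇒ α) ∨ α = 0.393.
β ∨ β = max(0.189, 0.189) = 0.189
So the right-hand bound is β ∨ β = 0.189.
The residuum of the Łukasiewicz t-norm gives the supremum: min(1, 1 − 0.393 + 0.189).
1 − 0.393 + 0.189 = 0.796, so t = min(1, 0.796) = 0.796.
Check: 0.393 ⊙ 0.796 = max(0, 0.189) = 0.189 ≤ 0.189.

0.796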